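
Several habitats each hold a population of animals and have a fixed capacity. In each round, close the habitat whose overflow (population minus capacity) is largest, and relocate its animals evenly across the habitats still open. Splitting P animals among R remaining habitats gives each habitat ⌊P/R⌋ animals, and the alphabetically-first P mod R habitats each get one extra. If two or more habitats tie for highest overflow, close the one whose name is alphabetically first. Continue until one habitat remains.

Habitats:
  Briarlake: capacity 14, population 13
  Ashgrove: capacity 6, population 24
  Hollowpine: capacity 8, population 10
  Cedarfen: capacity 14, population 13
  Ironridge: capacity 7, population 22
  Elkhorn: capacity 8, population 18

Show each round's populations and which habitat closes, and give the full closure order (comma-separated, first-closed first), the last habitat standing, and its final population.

Closure order: Ashgrove, Ironridge, Elkhorn, Hollowpine, Briarlake
Last habitat: Cedarfen with 100 animals

Round 1: Ashgrove=24 Briarlake=13 Cedarfen=13 Elkhorn=18 Hollowpine=10 Ironridge=22 → close Ashgrove (overflow 18)
  24÷5 = 4 each, +1 to first 4
Round 2: Briarlake=18 Cedarfen=18 Elkhorn=23 Hollowpine=15 Ironridge=26 → close Ironridge (overflow 19)
  26÷4 = 6 each, +1 to first 2
Round 3: Briarlake=25 Cedarfen=25 Elkhorn=29 Hollowpine=21 → close Elkhorn (overflow 21)
  29÷3 = 9 each, +1 to first 2
Round 4: Briarlake=35 Cedarfen=35 Hollowpine=30 → close Hollowpine (overflow 22)
  30÷2 = 15 each, +1 to first 0
Round 5: Briarlake=50 Cedarfen=50 → close Briarlake (overflow 36)
  50÷1 = 50 each, +1 to first 0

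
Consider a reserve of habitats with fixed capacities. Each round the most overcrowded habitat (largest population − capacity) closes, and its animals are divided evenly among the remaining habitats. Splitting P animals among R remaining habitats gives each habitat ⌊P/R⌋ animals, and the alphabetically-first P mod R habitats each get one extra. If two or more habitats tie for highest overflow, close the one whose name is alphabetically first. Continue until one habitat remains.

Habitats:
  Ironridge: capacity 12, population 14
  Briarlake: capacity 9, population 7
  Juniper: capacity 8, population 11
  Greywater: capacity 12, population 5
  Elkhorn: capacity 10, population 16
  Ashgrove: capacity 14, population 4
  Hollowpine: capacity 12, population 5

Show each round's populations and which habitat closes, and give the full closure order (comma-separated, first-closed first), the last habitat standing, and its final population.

Closure order: Elkhorn, Juniper, Ironridge, Briarlake, Greywater, Ashgrove
Last habitat: Hollowpine with 62 animals

Round 1: Ashgrove=4 Briarlake=7 Elkhorn=16 Greywater=5 Hollowpine=5 Ironridge=14 Juniper=11 → close Elkhorn (overflow 6)
  16÷6 = 2 each, +1 to first 4
Round 2: Ashgrove=7 Briarlake=10 Greywater=8 Hollowpine=8 Ironridge=16 Juniper=13 → close Juniper (overflow 5)
  13÷5 = 2 each, +1 to first 3
Round 3: Ashgrove=10 Briarlake=13 Greywater=11 Hollowpine=10 Ironridge=18 → close Ironridge (overflow 6)
  18÷4 = 4 each, +1 to first 2
Round 4: Ashgrove=15 Briarlake=18 Greywater=15 Hollowpine=14 → close Briarlake (overflow 9)
  18÷3 = 6 each, +1 to first 0
Round 5: Ashgrove=21 Greywater=21 Hollowpine=20 → close Greywater (overflow 9)
  21÷2 = 10 each, +1 to first 1
Round 6: Ashgrove=32 Hollowpine=30 → close Ashgrove (overflow 18)
  32÷1 = 32 each, +1 to first 0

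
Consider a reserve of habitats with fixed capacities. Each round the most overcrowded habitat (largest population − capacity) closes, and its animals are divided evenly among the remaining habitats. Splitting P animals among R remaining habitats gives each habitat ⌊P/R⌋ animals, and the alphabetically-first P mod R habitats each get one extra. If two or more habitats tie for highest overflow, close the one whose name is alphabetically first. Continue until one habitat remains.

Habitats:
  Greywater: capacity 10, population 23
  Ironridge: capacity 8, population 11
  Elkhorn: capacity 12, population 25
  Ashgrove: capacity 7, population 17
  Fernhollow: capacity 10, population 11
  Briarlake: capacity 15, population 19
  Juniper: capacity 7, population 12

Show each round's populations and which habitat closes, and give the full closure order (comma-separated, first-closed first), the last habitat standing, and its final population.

Round 1: Ashgrove=17 Briarlake=19 Elkhorn=25 Fernhollow=11 Greywater=23 Ironridge=11 Juniper=12 → close Elkhorn (overflow 13)
  25÷6 = 4 each, +1 to first 1
Round 2: Ashgrove=22 Briarlake=23 Fernhollow=15 Greywater=27 Ironridge=15 Juniper=16 → close Greywater (overflow 17)
  27÷5 = 5 each, +1 to first 2
Round 3: Ashgrove=28 Briarlake=29 Fernhollow=20 Ironridge=20 Juniper=21 → close Ashgrove (overflow 21)
  28÷4 = 7 each, +1 to first 0
Round 4: Briarlake=36 Fernhollow=27 Ironridge=27 Juniper=28 → close Briarlake (overflow 21)
  36÷3 = 12 each, +1 to first 0
Round 5: Fernhollow=39 Ironridge=39 Juniper=40 → close Juniper (overflow 33)
  40÷2 = 20 each, +1 to first 0
Round 6: Fernhollow=59 Ironridge=59 → close Ironridge (overflow 51)
  59÷1 = 59 each, +1 to first 0

Closure order: Elkhorn, Greywater, Ashgrove, Briarlake, Juniper, Ironridge
Last habitat: Fernhollow with 118 animals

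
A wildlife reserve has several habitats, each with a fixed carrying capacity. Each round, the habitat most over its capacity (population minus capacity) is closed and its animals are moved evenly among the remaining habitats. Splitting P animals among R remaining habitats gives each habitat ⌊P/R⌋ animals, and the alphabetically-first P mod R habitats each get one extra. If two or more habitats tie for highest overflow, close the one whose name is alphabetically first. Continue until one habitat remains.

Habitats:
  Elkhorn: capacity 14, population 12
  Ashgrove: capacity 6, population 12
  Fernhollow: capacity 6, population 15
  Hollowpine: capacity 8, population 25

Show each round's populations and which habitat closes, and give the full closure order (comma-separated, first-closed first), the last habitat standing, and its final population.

Closure order: Hollowpine, Fernhollow, Ashgrove
Last habitat: Elkhorn with 64 animals

Round 1: Ashgrove=12 Elkhorn=12 Fernhollow=15 Hollowpine=25 → close Hollowpine (overflow 17)
  25÷3 = 8 each, +1 to first 1
Round 2: Ashgrove=21 Elkhorn=20 Fernhollow=23 → close Fernhollow (overflow 17)
  23÷2 = 11 each, +1 to first 1
Round 3: Ashgrove=33 Elkhorn=31 → close Ashgrove (overflow 27)
  33÷1 = 33 each, +1 to first 0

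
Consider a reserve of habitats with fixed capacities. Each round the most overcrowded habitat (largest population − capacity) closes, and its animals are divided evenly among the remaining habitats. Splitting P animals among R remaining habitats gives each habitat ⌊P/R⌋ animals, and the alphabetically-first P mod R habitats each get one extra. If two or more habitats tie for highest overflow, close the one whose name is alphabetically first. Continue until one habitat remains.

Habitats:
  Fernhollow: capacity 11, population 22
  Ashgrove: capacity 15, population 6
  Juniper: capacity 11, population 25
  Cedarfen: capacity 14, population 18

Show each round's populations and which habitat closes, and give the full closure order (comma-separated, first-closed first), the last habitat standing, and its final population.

Closure order: Juniper, Fernhollow, Cedarfen
Last habitat: Ashgrove with 71 animals

Round 1: Ashgrove=6 Cedarfen=18 Fernhollow=22 Juniper=25 → close Juniper (overflow 14)
  25÷3 = 8 each, +1 to first 1
Round 2: Ashgrove=15 Cedarfen=26 Fernhollow=30 → close Fernhollow (overflow 19)
  30÷2 = 15 each, +1 to first 0
Round 3: Ashgrove=30 Cedarfen=41 → close Cedarfen (overflow 27)
  41÷1 = 41 each, +1 to first 0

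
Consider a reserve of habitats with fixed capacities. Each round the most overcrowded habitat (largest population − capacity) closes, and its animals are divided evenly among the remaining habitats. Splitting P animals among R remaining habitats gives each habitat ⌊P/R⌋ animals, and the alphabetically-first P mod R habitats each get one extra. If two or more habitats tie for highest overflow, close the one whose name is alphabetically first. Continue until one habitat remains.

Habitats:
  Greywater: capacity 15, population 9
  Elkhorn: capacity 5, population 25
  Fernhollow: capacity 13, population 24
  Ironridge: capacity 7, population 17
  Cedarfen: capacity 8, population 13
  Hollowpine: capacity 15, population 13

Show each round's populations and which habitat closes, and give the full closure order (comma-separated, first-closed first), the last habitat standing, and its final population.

Closure order: Elkhorn, Fernhollow, Ironridge, Cedarfen, Hollowpine
Last habitat: Greywater with 101 animals

Round 1: Cedarfen=13 Elkhorn=25 Fernhollow=24 Greywater=9 Hollowpine=13 Ironridge=17 → close Elkhorn (overflow 20)
  25÷5 = 5 each, +1 to first 0
Round 2: Cedarfen=18 Fernhollow=29 Greywater=14 Hollowpine=18 Ironridge=22 → close Fernhollow (overflow 16)
  29÷4 = 7 each, +1 to first 1
Round 3: Cedarfen=26 Greywater=21 Hollowpine=25 Ironridge=29 → close Ironridge (overflow 22)
  29÷3 = 9 each, +1 to first 2
Round 4: Cedarfen=36 Greywater=31 Hollowpine=34 → close Cedarfen (overflow 28)
  36÷2 = 18 each, +1 to first 0
Round 5: Greywater=49 Hollowpine=52 → close Hollowpine (overflow 37)
  52÷1 = 52 each, +1 to first 0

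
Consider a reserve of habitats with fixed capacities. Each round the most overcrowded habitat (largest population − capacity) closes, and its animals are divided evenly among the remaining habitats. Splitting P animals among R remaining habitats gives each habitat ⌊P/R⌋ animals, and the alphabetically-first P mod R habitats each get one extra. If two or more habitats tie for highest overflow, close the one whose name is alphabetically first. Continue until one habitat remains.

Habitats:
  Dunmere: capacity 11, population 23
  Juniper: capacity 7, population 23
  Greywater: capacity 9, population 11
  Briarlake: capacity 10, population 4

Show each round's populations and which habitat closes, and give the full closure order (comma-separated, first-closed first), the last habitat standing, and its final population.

Closure order: Juniper, Dunmere, Greywater
Last habitat: Briarlake with 61 animals

Round 1: Briarlake=4 Dunmere=23 Greywater=11 Juniper=23 → close Juniper (overflow 16)
  23÷3 = 7 each, +1 to first 2
Round 2: Briarlake=12 Dunmere=31 Greywater=18 → close Dunmere (overflow 20)
  31÷2 = 15 each, +1 to first 1
Round 3: Briarlake=28 Greywater=33 → close Greywater (overflow 24)
  33÷1 = 33 each, +1 to first 0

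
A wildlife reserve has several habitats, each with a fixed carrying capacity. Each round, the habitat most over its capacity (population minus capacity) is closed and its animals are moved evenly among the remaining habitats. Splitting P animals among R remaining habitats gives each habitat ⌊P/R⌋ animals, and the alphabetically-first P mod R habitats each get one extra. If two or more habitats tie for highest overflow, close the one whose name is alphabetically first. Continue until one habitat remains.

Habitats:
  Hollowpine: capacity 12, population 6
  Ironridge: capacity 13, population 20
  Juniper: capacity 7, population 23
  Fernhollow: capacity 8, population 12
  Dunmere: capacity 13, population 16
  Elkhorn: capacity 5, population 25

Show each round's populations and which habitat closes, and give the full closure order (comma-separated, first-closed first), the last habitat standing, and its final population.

Closure order: Elkhorn, Juniper, Ironridge, Fernhollow, Dunmere
Last habitat: Hollowpine with 102 animals

Round 1: Dunmere=16 Elkhorn=25 Fernhollow=12 Hollowpine=6 Ironridge=20 Juniper=23 → close Elkhorn (overflow 20)
  25÷5 = 5 each, +1 to first 0
Round 2: Dunmere=21 Fernhollow=17 Hollowpine=11 Ironridge=25 Juniper=28 → close Juniper (overflow 21)
  28÷4 = 7 each, +1 to first 0
Round 3: Dunmere=28 Fernhollow=24 Hollowpine=18 Ironridge=32 → close Ironridge (overflow 19)
  32÷3 = 10 each, +1 to first 2
Round 4: Dunmere=39 Fernhollow=35 Hollowpine=28 → close Fernhollow (overflow 27)
  35÷2 = 17 each, +1 to first 1
Round 5: Dunmere=57 Hollowpine=45 → close Dunmere (overflow 44)
  57÷1 = 57 each, +1 to first 0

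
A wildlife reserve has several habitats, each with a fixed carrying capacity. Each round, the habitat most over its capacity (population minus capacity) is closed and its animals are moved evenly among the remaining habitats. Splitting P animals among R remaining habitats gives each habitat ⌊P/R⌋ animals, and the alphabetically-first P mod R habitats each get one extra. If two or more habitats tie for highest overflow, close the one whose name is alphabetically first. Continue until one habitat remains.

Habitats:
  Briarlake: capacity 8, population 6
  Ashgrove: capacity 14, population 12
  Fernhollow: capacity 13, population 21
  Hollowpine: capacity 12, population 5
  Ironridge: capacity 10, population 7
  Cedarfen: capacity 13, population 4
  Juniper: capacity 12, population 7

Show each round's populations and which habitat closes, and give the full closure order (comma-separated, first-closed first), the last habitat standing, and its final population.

Round 1: Ashgrove=12 Briarlake=6 Cedarfen=4 Fernhollow=21 Hollowpine=5 Ironridge=7 Juniper=7 → close Fernhollow (overflow 8)
  21÷6 = 3 each, +1 to first 3
Round 2: Ashgrove=16 Briarlake=10 Cedarfen=8 Hollowpine=8 Ironridge=10 Juniper=10 → close Ashgrove (overflow 2)
  16÷5 = 3 each, +1 to first 1
Round 3: Briarlake=14 Cedarfen=11 Hollowpine=11 Ironridge=13 Juniper=13 → close Briarlake (overflow 6)
  14÷4 = 3 each, +1 to first 2
Round 4: Cedarfen=15 Hollowpine=15 Ironridge=16 Juniper=16 → close Ironridge (overflow 6)
  16÷3 = 5 each, +1 to first 1
Round 5: Cedarfen=21 Hollowpine=20 Juniper=21 → close Juniper (overflow 9)
  21÷2 = 10 each, +1 to first 1
Round 6: Cedarfen=32 Hollowpine=30 → close Cedarfen (overflow 19)
  32÷1 = 32 each, +1 to first 0

Closure order: Fernhollow, Ashgrove, Briarlake, Ironridge, Juniper, Cedarfen
Last habitat: Hollowpine with 62 animals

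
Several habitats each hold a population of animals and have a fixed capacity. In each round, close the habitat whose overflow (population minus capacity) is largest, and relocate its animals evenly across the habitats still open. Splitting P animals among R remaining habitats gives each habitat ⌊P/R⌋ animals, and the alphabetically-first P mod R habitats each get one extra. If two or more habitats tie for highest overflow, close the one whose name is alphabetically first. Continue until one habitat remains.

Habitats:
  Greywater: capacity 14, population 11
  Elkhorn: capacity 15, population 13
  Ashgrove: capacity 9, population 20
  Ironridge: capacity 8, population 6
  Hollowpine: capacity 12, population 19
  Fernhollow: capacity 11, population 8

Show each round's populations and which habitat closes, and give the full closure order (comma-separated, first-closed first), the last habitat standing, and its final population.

Round 1: Ashgrove=20 Elkhorn=13 Fernhollow=8 Greywater=11 Hollowpine=19 Ironridge=6 → close Ashgrove (overflow 11)
  20÷5 = 4 each, +1 to first 0
Round 2: Elkhorn=17 Fernhollow=12 Greywater=15 Hollowpine=23 Ironridge=10 → close Hollowpine (overflow 11)
  23÷4 = 5 each, +1 to first 3
Round 3: Elkhorn=23 Fernhollow=18 Greywater=21 Ironridge=15 → close Elkhorn (overflow 8)
  23÷3 = 7 each, +1 to first 2
Round 4: Fernhollow=26 Greywater=29 Ironridge=22 → close Fernhollow (overflow 15)
  26÷2 = 13 each, +1 to first 0
Round 5: Greywater=42 Ironridge=35 → close Greywater (overflow 28)
  42÷1 = 42 each, +1 to first 0

Closure order: Ashgrove, Hollowpine, Elkhorn, Fernhollow, Greywater
Last habitat: Ironridge with 77 animals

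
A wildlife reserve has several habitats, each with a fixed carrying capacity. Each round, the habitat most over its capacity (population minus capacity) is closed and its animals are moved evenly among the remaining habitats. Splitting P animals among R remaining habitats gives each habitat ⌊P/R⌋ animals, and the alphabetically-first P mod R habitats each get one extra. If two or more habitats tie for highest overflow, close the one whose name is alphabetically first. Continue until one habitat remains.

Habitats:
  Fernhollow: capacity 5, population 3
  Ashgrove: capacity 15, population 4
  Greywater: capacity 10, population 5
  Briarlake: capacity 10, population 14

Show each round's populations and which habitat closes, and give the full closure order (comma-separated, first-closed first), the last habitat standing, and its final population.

Round 1: Ashgrove=4 Briarlake=14 Fernhollow=3 Greywater=5 → close Briarlake (overflow 4)
  14÷3 = 4 each, +1 to first 2
Round 2: Ashgrove=9 Fernhollow=8 Greywater=9 → close Fernhollow (overflow 3)
  8÷2 = 4 each, +1 to first 0
Round 3: Ashgrove=13 Greywater=13 → close Greywater (overflow 3)
  13÷1 = 13 each, +1 to first 0

Closure order: Briarlake, Fernhollow, Greywater
Last habitat: Ashgrove with 26 animals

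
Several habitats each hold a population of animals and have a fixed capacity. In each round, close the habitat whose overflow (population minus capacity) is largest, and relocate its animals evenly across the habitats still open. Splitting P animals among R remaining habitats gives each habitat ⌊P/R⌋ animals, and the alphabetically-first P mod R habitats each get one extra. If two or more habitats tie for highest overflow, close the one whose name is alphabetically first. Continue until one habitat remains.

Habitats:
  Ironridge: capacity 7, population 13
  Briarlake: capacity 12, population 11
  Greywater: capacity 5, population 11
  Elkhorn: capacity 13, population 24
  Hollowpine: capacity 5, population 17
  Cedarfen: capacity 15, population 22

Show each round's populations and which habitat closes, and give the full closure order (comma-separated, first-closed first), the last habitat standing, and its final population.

Round 1: Briarlake=11 Cedarfen=22 Elkhorn=24 Greywater=11 Hollowpine=17 Ironridge=13 → close Hollowpine (overflow 12)
  17÷5 = 3 each, +1 to first 2
Round 2: Briarlake=15 Cedarfen=26 Elkhorn=27 Greywater=14 Ironridge=16 → close Elkhorn (overflow 14)
  27÷4 = 6 each, +1 to first 3
Round 3: Briarlake=22 Cedarfen=33 Greywater=21 Ironridge=22 → close Cedarfen (overflow 18)
  33÷3 = 11 each, +1 to first 0
Round 4: Briarlake=33 Greywater=32 Ironridge=33 → close Greywater (overflow 27)
  32÷2 = 16 each, +1 to first 0
Round 5: Briarlake=49 Ironridge=49 → close Ironridge (overflow 42)
  49÷1 = 49 each, +1 to first 0

Closure order: Hollowpine, Elkhorn, Cedarfen, Greywater, Ironridge
Last habitat: Briarlake with 98 animals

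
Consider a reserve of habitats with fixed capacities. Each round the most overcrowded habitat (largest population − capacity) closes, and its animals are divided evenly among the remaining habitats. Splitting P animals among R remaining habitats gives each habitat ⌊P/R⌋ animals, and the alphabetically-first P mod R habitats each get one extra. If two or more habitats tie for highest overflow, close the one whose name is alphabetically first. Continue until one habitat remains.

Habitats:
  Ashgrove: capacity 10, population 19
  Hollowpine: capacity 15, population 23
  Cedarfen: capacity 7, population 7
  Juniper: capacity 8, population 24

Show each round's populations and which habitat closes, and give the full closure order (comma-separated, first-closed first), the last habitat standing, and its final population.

Closure order: Juniper, Ashgrove, Hollowpine
Last habitat: Cedarfen with 73 animals

Round 1: Ashgrove=19 Cedarfen=7 Hollowpine=23 Juniper=24 → close Juniper (overflow 16)
  24÷3 = 8 each, +1 to first 0
Round 2: Ashgrove=27 Cedarfen=15 Hollowpine=31 → close Ashgrove (overflow 17)
  27÷2 = 13 each, +1 to first 1
Round 3: Cedarfen=29 Hollowpine=44 → close Hollowpine (overflow 29)
  44÷1 = 44 each, +1 to first 0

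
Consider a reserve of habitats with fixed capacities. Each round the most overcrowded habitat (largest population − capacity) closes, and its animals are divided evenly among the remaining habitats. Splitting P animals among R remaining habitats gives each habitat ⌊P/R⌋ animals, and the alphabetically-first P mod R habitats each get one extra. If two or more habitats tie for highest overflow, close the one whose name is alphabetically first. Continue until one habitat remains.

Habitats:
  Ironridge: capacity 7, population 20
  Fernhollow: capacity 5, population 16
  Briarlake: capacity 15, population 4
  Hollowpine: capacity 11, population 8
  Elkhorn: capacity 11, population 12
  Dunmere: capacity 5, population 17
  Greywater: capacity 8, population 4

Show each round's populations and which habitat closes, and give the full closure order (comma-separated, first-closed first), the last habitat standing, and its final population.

Closure order: Ironridge, Dunmere, Fernhollow, Elkhorn, Greywater, Hollowpine
Last habitat: Briarlake with 81 animals

Round 1: Briarlake=4 Dunmere=17 Elkhorn=12 Fernhollow=16 Greywater=4 Hollowpine=8 Ironridge=20 → close Ironridge (overflow 13)
  20÷6 = 3 each, +1 to first 2
Round 2: Briarlake=8 Dunmere=21 Elkhorn=15 Fernhollow=19 Greywater=7 Hollowpine=11 → close Dunmere (overflow 16)
  21÷5 = 4 each, +1 to first 1
Round 3: Briarlake=13 Elkhorn=19 Fernhollow=23 Greywater=11 Hollowpine=15 → close Fernhollow (overflow 18)
  23÷4 = 5 each, +1 to first 3
Round 4: Briarlake=19 Elkhorn=25 Greywater=17 Hollowpine=20 → close Elkhorn (overflow 14)
  25÷3 = 8 each, +1 to first 1
Round 5: Briarlake=28 Greywater=25 Hollowpine=28 → close Greywater (overflow 17)
  25÷2 = 12 each, +1 to first 1
Round 6: Briarlake=41 Hollowpine=40 → close Hollowpine (overflow 29)
  40÷1 = 40 each, +1 to first 0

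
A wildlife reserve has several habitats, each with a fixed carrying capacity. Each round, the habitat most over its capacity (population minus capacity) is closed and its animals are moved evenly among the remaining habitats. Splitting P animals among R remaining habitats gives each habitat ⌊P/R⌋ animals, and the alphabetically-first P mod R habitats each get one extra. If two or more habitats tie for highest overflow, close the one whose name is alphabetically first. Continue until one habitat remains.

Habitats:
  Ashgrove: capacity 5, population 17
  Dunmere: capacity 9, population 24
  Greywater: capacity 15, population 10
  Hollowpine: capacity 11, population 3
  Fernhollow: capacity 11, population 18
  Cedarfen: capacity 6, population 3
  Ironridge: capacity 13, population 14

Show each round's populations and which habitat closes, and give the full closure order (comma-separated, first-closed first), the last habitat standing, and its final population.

Closure order: Dunmere, Ashgrove, Fernhollow, Ironridge, Cedarfen, Greywater
Last habitat: Hollowpine with 89 animals

Round 1: Ashgrove=17 Cedarfen=3 Dunmere=24 Fernhollow=18 Greywater=10 Hollowpine=3 Ironridge=14 → close Dunmere (overflow 15)
  24÷6 = 4 each, +1 to first 0
Round 2: Ashgrove=21 Cedarfen=7 Fernhollow=22 Greywater=14 Hollowpine=7 Ironridge=18 → close Ashgrove (overflow 16)
  21÷5 = 4 each, +1 to first 1
Round 3: Cedarfen=12 Fernhollow=26 Greywater=18 Hollowpine=11 Ironridge=22 → close Fernhollow (overflow 15)
  26÷4 = 6 each, +1 to first 2
Round 4: Cedarfen=19 Greywater=25 Hollowpine=17 Ironridge=28 → close Ironridge (overflow 15)
  28÷3 = 9 each, +1 to first 1
Round 5: Cedarfen=29 Greywater=34 Hollowpine=26 → close Cedarfen (overflow 23)
  29÷2 = 14 each, +1 to first 1
Round 6: Greywater=49 Hollowpine=40 → close Greywater (overflow 34)
  49÷1 = 49 each, +1 to first 0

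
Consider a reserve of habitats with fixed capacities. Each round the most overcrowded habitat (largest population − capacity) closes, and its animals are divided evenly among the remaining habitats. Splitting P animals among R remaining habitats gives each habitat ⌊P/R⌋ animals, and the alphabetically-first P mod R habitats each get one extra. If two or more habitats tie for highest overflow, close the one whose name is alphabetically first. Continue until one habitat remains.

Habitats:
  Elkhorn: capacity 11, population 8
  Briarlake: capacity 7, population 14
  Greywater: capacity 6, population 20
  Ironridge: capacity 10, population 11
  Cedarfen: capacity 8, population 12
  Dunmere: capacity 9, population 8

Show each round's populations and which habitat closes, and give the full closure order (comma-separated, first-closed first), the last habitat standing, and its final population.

Round 1: Briarlake=14 Cedarfen=12 Dunmere=8 Elkhorn=8 Greywater=20 Ironridge=11 → close Greywater (overflow 14)
  20÷5 = 4 each, +1 to first 0
Round 2: Briarlake=18 Cedarfen=16 Dunmere=12 Elkhorn=12 Ironridge=15 → close Briarlake (overflow 11)
  18÷4 = 4 each, +1 to first 2
Round 3: Cedarfen=21 Dunmere=17 Elkhorn=16 Ironridge=19 → close Cedarfen (overflow 13)
  21÷3 = 7 each, +1 to first 0
Round 4: Dunmere=24 Elkhorn=23 Ironridge=26 → close Ironridge (overflow 16)
  26÷2 = 13 each, +1 to first 0
Round 5: Dunmere=37 Elkhorn=36 → close Dunmere (overflow 28)
  37÷1 = 37 each, +1 to first 0

Closure order: Greywater, Briarlake, Cedarfen, Ironridge, Dunmere
Last habitat: Elkhorn with 73 animals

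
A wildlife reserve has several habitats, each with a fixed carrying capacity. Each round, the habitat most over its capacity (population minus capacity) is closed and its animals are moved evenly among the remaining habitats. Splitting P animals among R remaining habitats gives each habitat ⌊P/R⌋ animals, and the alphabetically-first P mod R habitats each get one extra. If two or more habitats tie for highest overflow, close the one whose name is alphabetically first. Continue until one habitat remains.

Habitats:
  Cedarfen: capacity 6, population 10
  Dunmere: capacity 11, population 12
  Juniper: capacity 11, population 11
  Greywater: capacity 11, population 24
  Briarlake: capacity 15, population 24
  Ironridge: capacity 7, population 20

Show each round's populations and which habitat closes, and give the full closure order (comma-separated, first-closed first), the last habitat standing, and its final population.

Round 1: Briarlake=24 Cedarfen=10 Dunmere=12 Greywater=24 Ironridge=20 Juniper=11 → close Greywater (overflow 13)
  24÷5 = 4 each, +1 to first 4
Round 2: Briarlake=29 Cedarfen=15 Dunmere=17 Ironridge=25 Juniper=15 → close Ironridge (overflow 18)
  25÷4 = 6 each, +1 to first 1
Round 3: Briarlake=36 Cedarfen=21 Dunmere=23 Juniper=21 → close Briarlake (overflow 21)
  36÷3 = 12 each, +1 to first 0
Round 4: Cedarfen=33 Dunmere=35 Juniper=33 → close Cedarfen (overflow 27)
  33÷2 = 16 each, +1 to first 1
Round 5: Dunmere=52 Juniper=49 → close Dunmere (overflow 41)
  52÷1 = 52 each, +1 to first 0

Closure order: Greywater, Ironridge, Briarlake, Cedarfen, Dunmere
Last habitat: Juniper with 101 animals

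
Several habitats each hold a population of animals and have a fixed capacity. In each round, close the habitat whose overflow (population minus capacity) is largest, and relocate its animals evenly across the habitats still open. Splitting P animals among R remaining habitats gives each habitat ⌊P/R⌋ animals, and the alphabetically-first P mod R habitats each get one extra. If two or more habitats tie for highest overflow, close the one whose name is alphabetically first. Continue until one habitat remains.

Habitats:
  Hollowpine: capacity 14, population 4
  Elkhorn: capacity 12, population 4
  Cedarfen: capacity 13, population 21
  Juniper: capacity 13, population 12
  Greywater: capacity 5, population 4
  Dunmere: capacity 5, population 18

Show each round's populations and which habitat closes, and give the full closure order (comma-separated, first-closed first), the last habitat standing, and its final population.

Round 1: Cedarfen=21 Dunmere=18 Elkhorn=4 Greywater=4 Hollowpine=4 Juniper=12 → close Dunmere (overflow 13)
  18÷5 = 3 each, +1 to first 3
Round 2: Cedarfen=25 Elkhorn=8 Greywater=8 Hollowpine=7 Juniper=15 → close Cedarfen (overflow 12)
  25÷4 = 6 each, +1 to first 1
Round 3: Elkhorn=15 Greywater=14 Hollowpine=13 Juniper=21 → close Greywater (overflow 9)
  14÷3 = 4 each, +1 to first 2
Round 4: Elkhorn=20 Hollowpine=18 Juniper=25 → close Juniper (overflow 12)
  25÷2 = 12 each, +1 to first 1
Round 5: Elkhorn=33 Hollowpine=30 → close Elkhorn (overflow 21)
  33÷1 = 33 each, +1 to first 0

Closure order: Dunmere, Cedarfen, Greywater, Juniper, Elkhorn
Last habitat: Hollowpine with 63 animals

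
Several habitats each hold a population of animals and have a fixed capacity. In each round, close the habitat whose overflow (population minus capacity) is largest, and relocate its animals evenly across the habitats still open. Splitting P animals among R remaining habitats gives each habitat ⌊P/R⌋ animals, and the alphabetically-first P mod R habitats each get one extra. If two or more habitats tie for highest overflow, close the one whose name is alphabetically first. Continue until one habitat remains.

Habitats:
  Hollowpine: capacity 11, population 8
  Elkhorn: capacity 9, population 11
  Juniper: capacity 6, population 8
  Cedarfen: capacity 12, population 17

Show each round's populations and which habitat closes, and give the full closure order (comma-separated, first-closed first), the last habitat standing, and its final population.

Closure order: Cedarfen, Elkhorn, Juniper
Last habitat: Hollowpine with 44 animals

Round 1: Cedarfen=17 Elkhorn=11 Hollowpine=8 Juniper=8 → close Cedarfen (overflow 5)
  17÷3 = 5 each, +1 to first 2
Round 2: Elkhorn=17 Hollowpine=14 Juniper=13 → close Elkhorn (overflow 8)
  17÷2 = 8 each, +1 to first 1
Round 3: Hollowpine=23 Juniper=21 → close Juniper (overflow 15)
  21÷1 = 21 each, +1 to first 0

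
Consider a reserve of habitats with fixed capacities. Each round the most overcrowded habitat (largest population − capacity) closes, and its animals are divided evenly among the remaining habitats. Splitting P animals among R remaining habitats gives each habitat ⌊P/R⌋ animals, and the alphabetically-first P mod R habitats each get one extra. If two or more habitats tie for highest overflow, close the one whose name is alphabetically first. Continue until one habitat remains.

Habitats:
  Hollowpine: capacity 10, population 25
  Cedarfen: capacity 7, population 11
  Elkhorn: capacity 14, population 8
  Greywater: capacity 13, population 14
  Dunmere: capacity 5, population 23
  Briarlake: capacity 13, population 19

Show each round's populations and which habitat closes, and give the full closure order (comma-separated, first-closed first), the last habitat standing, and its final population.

Round 1: Briarlake=19 Cedarfen=11 Dunmere=23 Elkhorn=8 Greywater=14 Hollowpine=25 → close Dunmere (overflow 18)
  23÷5 = 4 each, +1 to first 3
Round 2: Briarlake=24 Cedarfen=16 Elkhorn=13 Greywater=18 Hollowpine=29 → close Hollowpine (overflow 19)
  29÷4 = 7 each, +1 to first 1
Round 3: Briarlake=32 Cedarfen=23 Elkhorn=20 Greywater=25 → close Briarlake (overflow 19)
  32÷3 = 10 each, +1 to first 2
Round 4: Cedarfen=34 Elkhorn=31 Greywater=35 → close Cedarfen (overflow 27)
  34÷2 = 17 each, +1 to first 0
Round 5: Elkhorn=48 Greywater=52 → close Greywater (overflow 39)
  52÷1 = 52 each, +1 to first 0

Closure order: Dunmere, Hollowpine, Briarlake, Cedarfen, Greywater
Last habitat: Elkhorn with 100 animals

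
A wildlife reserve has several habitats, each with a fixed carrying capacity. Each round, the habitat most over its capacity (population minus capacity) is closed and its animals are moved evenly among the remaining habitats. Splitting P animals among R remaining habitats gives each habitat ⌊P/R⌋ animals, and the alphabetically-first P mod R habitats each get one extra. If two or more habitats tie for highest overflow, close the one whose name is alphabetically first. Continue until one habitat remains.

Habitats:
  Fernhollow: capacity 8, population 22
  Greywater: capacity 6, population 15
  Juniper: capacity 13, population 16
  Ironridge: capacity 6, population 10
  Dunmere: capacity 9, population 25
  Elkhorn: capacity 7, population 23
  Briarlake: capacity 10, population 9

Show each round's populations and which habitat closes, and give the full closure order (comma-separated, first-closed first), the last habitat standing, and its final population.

Closure order: Dunmere, Elkhorn, Fernhollow, Greywater, Ironridge, Juniper
Last habitat: Briarlake with 120 animals

Round 1: Briarlake=9 Dunmere=25 Elkhorn=23 Fernhollow=22 Greywater=15 Ironridge=10 Juniper=16 → close Dunmere (overflow 16)
  25÷6 = 4 each, +1 to first 1
Round 2: Briarlake=14 Elkhorn=27 Fernhollow=26 Greywater=19 Ironridge=14 Juniper=20 → close Elkhorn (overflow 20)
  27÷5 = 5 each, +1 to first 2
Round 3: Briarlake=20 Fernhollow=32 Greywater=24 Ironridge=19 Juniper=25 → close Fernhollow (overflow 24)
  32÷4 = 8 each, +1 to first 0
Round 4: Briarlake=28 Greywater=32 Ironridge=27 Juniper=33 → close Greywater (overflow 26)
  32÷3 = 10 each, +1 to first 2
Round 5: Briarlake=39 Ironridge=38 Juniper=43 → close Ironridge (overflow 32)
  38÷2 = 19 each, +1 to first 0
Round 6: Briarlake=58 Juniper=62 → close Juniper (overflow 49)
  62÷1 = 62 each, +1 to first 0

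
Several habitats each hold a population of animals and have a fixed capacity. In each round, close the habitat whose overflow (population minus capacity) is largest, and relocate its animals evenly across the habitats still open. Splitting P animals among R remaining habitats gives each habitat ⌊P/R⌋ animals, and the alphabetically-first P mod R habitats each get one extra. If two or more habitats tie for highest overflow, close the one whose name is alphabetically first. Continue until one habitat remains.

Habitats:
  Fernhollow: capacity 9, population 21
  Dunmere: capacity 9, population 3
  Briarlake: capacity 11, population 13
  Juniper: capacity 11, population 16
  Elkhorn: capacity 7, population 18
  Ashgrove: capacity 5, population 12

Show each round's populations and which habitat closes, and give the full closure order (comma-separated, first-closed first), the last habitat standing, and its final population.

Round 1: Ashgrove=12 Briarlake=13 Dunmere=3 Elkhorn=18 Fernhollow=21 Juniper=16 → close Fernhollow (overflow 12)
  21÷5 = 4 each, +1 to first 1
Round 2: Ashgrove=17 Briarlake=17 Dunmere=7 Elkhorn=22 Juniper=20 → close Elkhorn (overflow 15)
  22÷4 = 5 each, +1 to first 2
Round 3: Ashgrove=23 Briarlake=23 Dunmere=12 Juniper=25 → close Ashgrove (overflow 18)
  23÷3 = 7 each, +1 to first 2
Round 4: Briarlake=31 Dunmere=20 Juniper=32 → close Juniper (overflow 21)
  32÷2 = 16 each, +1 to first 0
Round 5: Briarlake=47 Dunmere=36 → close Briarlake (overflow 36)
  47÷1 = 47 each, +1 to first 0

Closure order: Fernhollow, Elkhorn, Ashgrove, Juniper, Briarlake
Last habitat: Dunmere with 83 animals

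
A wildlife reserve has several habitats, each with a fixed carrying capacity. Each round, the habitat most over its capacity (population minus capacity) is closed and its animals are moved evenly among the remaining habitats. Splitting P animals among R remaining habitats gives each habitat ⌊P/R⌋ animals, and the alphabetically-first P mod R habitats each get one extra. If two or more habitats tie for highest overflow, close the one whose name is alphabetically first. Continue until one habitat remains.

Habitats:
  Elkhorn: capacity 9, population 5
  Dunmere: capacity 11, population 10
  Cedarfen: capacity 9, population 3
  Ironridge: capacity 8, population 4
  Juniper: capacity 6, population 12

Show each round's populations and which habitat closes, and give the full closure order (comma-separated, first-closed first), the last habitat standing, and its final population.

Closure order: Juniper, Dunmere, Elkhorn, Ironridge
Last habitat: Cedarfen with 34 animals

Round 1: Cedarfen=3 Dunmere=10 Elkhorn=5 Ironridge=4 Juniper=12 → close Juniper (overflow 6)
  12÷4 = 3 each, +1 to first 0
Round 2: Cedarfen=6 Dunmere=13 Elkhorn=8 Ironridge=7 → close Dunmere (overflow 2)
  13÷3 = 4 each, +1 to first 1
Round 3: Cedarfen=11 Elkhorn=12 Ironridge=11 → close Elkhorn (overflow 3)
  12÷2 = 6 each, +1 to first 0
Round 4: Cedarfen=17 Ironridge=17 → close Ironridge (overflow 9)
  17÷1 = 17 each, +1 to first 0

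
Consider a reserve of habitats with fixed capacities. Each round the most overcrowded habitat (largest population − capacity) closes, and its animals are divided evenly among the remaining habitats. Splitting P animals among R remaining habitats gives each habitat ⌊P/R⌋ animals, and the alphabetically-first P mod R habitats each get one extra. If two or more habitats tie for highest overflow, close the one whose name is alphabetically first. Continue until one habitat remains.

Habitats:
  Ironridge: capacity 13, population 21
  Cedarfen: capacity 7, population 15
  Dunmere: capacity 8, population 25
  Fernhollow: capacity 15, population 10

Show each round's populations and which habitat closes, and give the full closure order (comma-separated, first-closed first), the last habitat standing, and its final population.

Closure order: Dunmere, Cedarfen, Ironridge
Last habitat: Fernhollow with 71 animals

Round 1: Cedarfen=15 Dunmere=25 Fernhollow=10 Ironridge=21 → close Dunmere (overflow 17)
  25÷3 = 8 each, +1 to first 1
Round 2: Cedarfen=24 Fernhollow=18 Ironridge=29 → close Cedarfen (overflow 17)
  24÷2 = 12 each, +1 to first 0
Round 3: Fernhollow=30 Ironridge=41 → close Ironridge (overflow 28)
  41÷1 = 41 each, +1 to first 0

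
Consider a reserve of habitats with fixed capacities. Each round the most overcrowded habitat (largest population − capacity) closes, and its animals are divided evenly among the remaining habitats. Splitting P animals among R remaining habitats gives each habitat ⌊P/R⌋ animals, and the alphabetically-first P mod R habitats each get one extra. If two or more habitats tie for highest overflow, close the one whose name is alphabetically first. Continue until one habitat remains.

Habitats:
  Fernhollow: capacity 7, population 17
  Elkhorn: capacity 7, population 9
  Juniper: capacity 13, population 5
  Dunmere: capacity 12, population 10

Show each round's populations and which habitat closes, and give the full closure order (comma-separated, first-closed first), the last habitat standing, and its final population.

Round 1: Dunmere=10 Elkhorn=9 Fernhollow=17 Juniper=5 → close Fernhollow (overflow 10)
  17÷3 = 5 each, +1 to first 2
Round 2: Dunmere=16 Elkhorn=15 Juniper=10 → close Elkhorn (overflow 8)
  15÷2 = 7 each, +1 to first 1
Round 3: Dunmere=24 Juniper=17 → close Dunmere (overflow 12)
  24÷1 = 24 each, +1 to first 0

Closure order: Fernhollow, Elkhorn, Dunmere
Last habitat: Juniper with 41 animals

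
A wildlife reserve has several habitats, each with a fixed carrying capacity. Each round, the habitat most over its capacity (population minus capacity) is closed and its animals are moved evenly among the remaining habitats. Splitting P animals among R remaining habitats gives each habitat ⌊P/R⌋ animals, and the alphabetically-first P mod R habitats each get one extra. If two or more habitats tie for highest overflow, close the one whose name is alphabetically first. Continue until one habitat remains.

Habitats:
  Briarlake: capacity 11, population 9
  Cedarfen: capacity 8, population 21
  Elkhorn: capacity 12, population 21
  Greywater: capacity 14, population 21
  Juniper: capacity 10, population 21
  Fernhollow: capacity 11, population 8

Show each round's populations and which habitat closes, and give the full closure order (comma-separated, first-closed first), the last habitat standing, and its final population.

Closure order: Cedarfen, Juniper, Elkhorn, Greywater, Briarlake
Last habitat: Fernhollow with 101 animals

Round 1: Briarlake=9 Cedarfen=21 Elkhorn=21 Fernhollow=8 Greywater=21 Juniper=21 → close Cedarfen (overflow 13)
  21÷5 = 4 each, +1 to first 1
Round 2: Briarlake=14 Elkhorn=25 Fernhollow=12 Greywater=25 Juniper=25 → close Juniper (overflow 15)
  25÷4 = 6 each, +1 to first 1
Round 3: Briarlake=21 Elkhorn=31 Fernhollow=18 Greywater=31 → close Elkhorn (overflow 19)
  31÷3 = 10 each, +1 to first 1
Round 4: Briarlake=32 Fernhollow=28 Greywater=41 → close Greywater (overflow 27)
  41÷2 = 20 each, +1 to first 1
Round 5: Briarlake=53 Fernhollow=48 → close Briarlake (overflow 42)
  53÷1 = 53 each, +1 to first 0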